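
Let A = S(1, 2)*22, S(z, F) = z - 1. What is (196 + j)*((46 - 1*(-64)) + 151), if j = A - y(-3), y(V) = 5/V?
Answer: 51591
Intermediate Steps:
S(z, F) = -1 + z
A = 0 (A = (-1 + 1)*22 = 0*22 = 0)
j = 5/3 (j = 0 - 5/(-3) = 0 - 5*(-1)/3 = 0 - 1*(-5/3) = 0 + 5/3 = 5/3 ≈ 1.6667)
(196 + j)*((46 - 1*(-64)) + 151) = (196 + 5/3)*((46 - 1*(-64)) + 151) = 593*((46 + 64) + 151)/3 = 593*(110 + 151)/3 = (593/3)*261 = 51591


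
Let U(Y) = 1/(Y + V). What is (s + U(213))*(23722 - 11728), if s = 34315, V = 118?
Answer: 136231042404/331 ≈ 4.1157e+8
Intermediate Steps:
U(Y) = 1/(118 + Y) (U(Y) = 1/(Y + 118) = 1/(118 + Y))
(s + U(213))*(23722 - 11728) = (34315 + 1/(118 + 213))*(23722 - 11728) = (34315 + 1/331)*11994 = (11358266/331)*11994 = 136231042404/331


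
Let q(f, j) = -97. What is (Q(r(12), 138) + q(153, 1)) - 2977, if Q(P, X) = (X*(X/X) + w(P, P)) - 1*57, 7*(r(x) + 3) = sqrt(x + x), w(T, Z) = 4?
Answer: -2989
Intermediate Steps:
r(x) = -3 + sqrt(2)*sqrt(x)/7 (r(x) = -3 + sqrt(x + x)/7 = -3 + sqrt(2*x)/7 = -3 + (sqrt(2)*sqrt(x))/7 = -3 + sqrt(2)*sqrt(x)/7)
Q(P, X) = -53 + X (Q(P, X) = (X*(X/X) + 4) - 1*57 = (X*1 + 4) - 57 = (X + 4) - 57 = (4 + X) - 57 = -53 + X)
(Q(r(12), 138) + q(153, 1)) - 2977 = ((-53 + 138) - 97) - 2977 = (85 - 97) - 2977 = -12 - 2977 = -2989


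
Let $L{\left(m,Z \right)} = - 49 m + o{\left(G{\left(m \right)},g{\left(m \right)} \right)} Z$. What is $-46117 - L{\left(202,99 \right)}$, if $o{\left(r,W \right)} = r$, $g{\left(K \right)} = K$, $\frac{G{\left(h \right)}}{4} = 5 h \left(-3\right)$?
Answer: $1163661$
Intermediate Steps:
$G{\left(h \right)} = - 60 h$ ($G{\left(h \right)} = 4 \cdot 5 h \left(-3\right) = 4 \left(- 15 h\right) = - 60 h$)
$L{\left(m,Z \right)} = - 49 m - 60 Z m$ ($L{\left(m,Z \right)} = - 49 m + - 60 m Z = - 49 m - 60 Z m$)
$-46117 - L{\left(202,99 \right)} = -46117 - 202 \left(-49 - 5940\right) = -46117 - 202 \left(-5989\right) = -46117 - -1209778 = -46117 + 1209778 = 1163661$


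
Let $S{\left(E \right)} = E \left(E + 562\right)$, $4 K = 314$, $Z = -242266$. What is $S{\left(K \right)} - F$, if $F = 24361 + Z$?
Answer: $\frac{1072737}{4} \approx 2.6818 \cdot 10^{5}$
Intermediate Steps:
$K = \frac{157}{2}$ ($K = \frac{1}{4} \cdot 314 = \frac{157}{2} \approx 78.5$)
$S{\left(E \right)} = E \left(562 + E\right)$
$F = -217905$ ($F = 24361 - 242266 = -217905$)
$S{\left(K \right)} - F = \frac{157 \left(562 + \frac{157}{2}\right)}{2} - -217905 = \frac{157}{2} \cdot \frac{1281}{2} + 217905 = \frac{201117}{4} + 217905 = \frac{1072737}{4}$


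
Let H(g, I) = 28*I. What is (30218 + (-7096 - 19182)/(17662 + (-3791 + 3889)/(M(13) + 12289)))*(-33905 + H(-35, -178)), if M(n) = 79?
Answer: -128345505598830186/109221857 ≈ -1.1751e+9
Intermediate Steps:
(30218 + (-7096 - 19182)/(17662 + (-3791 + 3889)/(M(13) + 12289)))*(-33905 + H(-35, -178)) = (30218 + (-7096 - 19182)/(17662 + (-3791 + 3889)/(79 + 12289)))*(-33905 + 28*(-178)) = (30218 - 26278/(17662 + 98/12368))*(-33905 - 4984) = (30218 - 26278/(17662 + 98*(1/12368)))*(-38889) = (30218 - 26278/(17662 + 49/6184))*(-38889) = (30218 - 26278/109221857/6184)*(-38889) = (30218 - 26278*6184/109221857)*(-38889) = (30218 - 162503152/109221857)*(-38889) = (3300303571674/109221857)*(-38889) = -128345505598830186/109221857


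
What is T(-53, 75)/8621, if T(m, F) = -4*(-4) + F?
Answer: 91/8621 ≈ 0.010556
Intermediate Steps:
T(m, F) = 16 + F
T(-53, 75)/8621 = (16 + 75)/8621 = 91*(1/8621) = 91/8621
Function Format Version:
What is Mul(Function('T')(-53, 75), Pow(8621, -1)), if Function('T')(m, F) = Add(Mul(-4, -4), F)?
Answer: Rational(91, 8621) ≈ 0.010556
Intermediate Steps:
Function('T')(m, F) = Add(16, F)
Mul(Function('T')(-53, 75), Pow(8621, -1)) = Mul(Add(16, 75), Pow(8621, -1)) = Mul(91, Rational(1, 8621)) = Rational(91, 8621)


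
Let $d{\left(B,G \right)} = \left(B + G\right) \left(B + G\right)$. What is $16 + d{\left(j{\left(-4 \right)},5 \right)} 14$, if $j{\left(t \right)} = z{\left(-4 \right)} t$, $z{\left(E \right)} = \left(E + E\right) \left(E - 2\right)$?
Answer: $489582$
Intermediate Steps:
$z{\left(E \right)} = 2 E \left(-2 + E\right)$
$j{\left(t \right)} = 48 t$ ($j{\left(t \right)} = 2 \left(-4\right) \left(-2 - 4\right) t = 2 \left(-4\right) \left(-6\right) t = 48 t$)
$d{\left(B,G \right)} = \left(B + G\right)^{2}$
$16 + d{\left(j{\left(-4 \right)},5 \right)} 14 = 16 + \left(48 \left(-4\right) + 5\right)^{2} \cdot 14 = 16 + \left(-192 + 5\right)^{2} \cdot 14 = 16 + \left(-187\right)^{2} \cdot 14 = 16 + 34969 \cdot 14 = 16 + 489566 = 489582$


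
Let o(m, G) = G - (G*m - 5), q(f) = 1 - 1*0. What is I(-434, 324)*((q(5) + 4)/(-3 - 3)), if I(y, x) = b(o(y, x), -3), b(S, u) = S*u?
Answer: 704725/2 ≈ 3.5236e+5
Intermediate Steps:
q(f) = 1 (q(f) = 1 + 0 = 1)
o(m, G) = 5 + G - G*m (o(m, G) = G - (-5 + G*m) = G + (5 - G*m) = 5 + G - G*m)
I(y, x) = -15 - 3*x + 3*x*y (I(y, x) = (5 + x - x*y)*(-3) = -15 - 3*x + 3*x*y)
I(-434, 324)*((q(5) + 4)/(-3 - 3)) = (-15 - 3*324 + 3*324*(-434))*((1 + 4)/(-3 - 3)) = (-15 - 972 - 421848)*(5/(-6)) = -2114175*(-1)/6 = -422835*(-⅚) = 704725/2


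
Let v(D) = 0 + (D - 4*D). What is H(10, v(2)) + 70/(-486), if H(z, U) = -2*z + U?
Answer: -6353/243 ≈ -26.144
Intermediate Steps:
v(D) = -3*D (v(D) = 0 - 3*D = -3*D)
H(z, U) = U - 2*z
H(10, v(2)) + 70/(-486) = (-3*2 - 2*10) + 70/(-486) = (-6 - 20) + 70*(-1/486) = -26 - 35/243 = -6353/243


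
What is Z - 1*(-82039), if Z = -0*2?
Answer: 82039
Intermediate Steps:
Z = 0 (Z = -2029*0 = 0)
Z - 1*(-82039) = 0 - 1*(-82039) = 0 + 82039 = 82039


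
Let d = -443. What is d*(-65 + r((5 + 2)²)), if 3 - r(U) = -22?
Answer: 17720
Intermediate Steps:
r(U) = 25 (r(U) = 3 - 1*(-22) = 3 + 22 = 25)
d*(-65 + r((5 + 2)²)) = -443*(-65 + 25) = -443*(-40) = 17720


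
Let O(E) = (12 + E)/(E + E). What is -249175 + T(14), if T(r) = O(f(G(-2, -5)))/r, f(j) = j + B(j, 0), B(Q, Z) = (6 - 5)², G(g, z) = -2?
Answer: -6976911/28 ≈ -2.4918e+5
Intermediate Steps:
B(Q, Z) = 1 (B(Q, Z) = 1² = 1)
f(j) = 1 + j (f(j) = j + 1 = 1 + j)
O(E) = (12 + E)/(2*E) (O(E) = (12 + E)/((2*E)) = (12 + E)*(1/(2*E)) = (12 + E)/(2*E))
T(r) = -11/(2*r) (T(r) = ((12 + (1 - 2))/(2*(1 - 2)))/r = ((½)*(12 - 1)/(-1))/r = ((½)*(-1)*11)/r = -11/(2*r))
-249175 + T(14) = -249175 - 11/2/14 = -249175 - 11/2*1/14 = -249175 - 11/28 = -6976911/28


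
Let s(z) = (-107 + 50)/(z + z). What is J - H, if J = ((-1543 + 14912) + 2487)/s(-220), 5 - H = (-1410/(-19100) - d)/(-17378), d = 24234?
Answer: 231561673980443/1891942860 ≈ 1.2239e+5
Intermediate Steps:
s(z) = -57/(2*z) (s(z) = -57*1/(2*z) = -57/(2*z))
H = 119673101/33191980 (H = 5 - (-1410/(-19100) - 1*24234)/(-17378) = 5 - (-1410*(-1/19100) - 24234)*(-1)/17378 = 5 - (141/1910 - 24234)*(-1)/17378 = 5 - (-46286799)*(-1)/(1910*17378) = 5 - 1*46286799/33191980 = 5 - 46286799/33191980 = 119673101/33191980 ≈ 3.6055)
J = 6976640/57 (J = ((-1543 + 14912) + 2487)/((-57/2/(-220))) = (13369 + 2487)/((-57/2*(-1/220))) = 15856/(57/440) = 15856*(440/57) = 6976640/57 ≈ 1.2240e+5)
J - H = 6976640/57 - 1*119673101/33191980 = 6976640/57 - 119673101/33191980 = 231561673980443/1891942860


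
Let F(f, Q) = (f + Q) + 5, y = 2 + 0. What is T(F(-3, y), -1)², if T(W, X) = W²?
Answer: 256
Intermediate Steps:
y = 2
F(f, Q) = 5 + Q + f (F(f, Q) = (Q + f) + 5 = 5 + Q + f)
T(F(-3, y), -1)² = ((5 + 2 - 3)²)² = (4²)² = 16² = 256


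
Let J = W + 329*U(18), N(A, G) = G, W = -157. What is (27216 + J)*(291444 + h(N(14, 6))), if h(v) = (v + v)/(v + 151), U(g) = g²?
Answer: 6115614411600/157 ≈ 3.8953e+10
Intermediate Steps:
J = 106439 (J = -157 + 329*18² = -157 + 329*324 = -157 + 106596 = 106439)
h(v) = 2*v/(151 + v) (h(v) = (2*v)/(151 + v) = 2*v/(151 + v))
(27216 + J)*(291444 + h(N(14, 6))) = (27216 + 106439)*(291444 + 2*6/(151 + 6)) = 133655*(291444 + 2*6/157) = 133655*(291444 + 2*6*(1/157)) = 133655*(291444 + 12/157) = 133655*(45756720/157) = 6115614411600/157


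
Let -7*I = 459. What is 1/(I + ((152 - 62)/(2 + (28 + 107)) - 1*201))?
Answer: -959/255012 ≈ -0.0037606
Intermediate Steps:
I = -459/7 (I = -⅐*459 = -459/7 ≈ -65.571)
1/(I + ((152 - 62)/(2 + (28 + 107)) - 1*201)) = 1/(-459/7 + ((152 - 62)/(2 + (28 + 107)) - 1*201)) = 1/(-459/7 + (90/(2 + 135) - 201)) = 1/(-459/7 + (90/137 - 201)) = 1/(-459/7 - 27447/137) = 1/(-255012/959) = -959/255012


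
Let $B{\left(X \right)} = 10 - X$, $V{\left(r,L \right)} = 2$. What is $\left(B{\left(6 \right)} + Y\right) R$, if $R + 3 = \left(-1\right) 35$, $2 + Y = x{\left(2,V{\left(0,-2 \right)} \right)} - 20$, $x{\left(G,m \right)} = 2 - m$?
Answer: $684$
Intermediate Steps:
$Y = -22$ ($Y = -2 + \left(\left(2 - 2\right) - 20\right) = -2 + \left(0 - 20\right) = -2 - 20 = -22$)
$R = -38$ ($R = -3 - 35 = -38$)
$\left(B{\left(6 \right)} + Y\right) R = \left(\left(10 - 6\right) - 22\right) \left(-38\right) = \left(4 - 22\right) \left(-38\right) = \left(-18\right) \left(-38\right) = 684$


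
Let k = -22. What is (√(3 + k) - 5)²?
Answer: (5 - I*√19)² ≈ 6.0 - 43.589*I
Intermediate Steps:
(√(3 + k) - 5)² = (√(3 - 22) - 5)² = (√(-19) - 5)² = (I*√19 - 5)² = (-5 + I*√19)²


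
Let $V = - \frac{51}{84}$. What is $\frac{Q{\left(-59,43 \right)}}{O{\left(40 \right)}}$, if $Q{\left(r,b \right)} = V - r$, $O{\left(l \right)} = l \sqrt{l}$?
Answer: $\frac{327 \sqrt{10}}{4480} \approx 0.23082$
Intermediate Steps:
$O{\left(l \right)} = l^{\frac{3}{2}}$
$V = - \frac{17}{28}$ ($V = \left(-51\right) \frac{1}{84} = - \frac{17}{28} \approx -0.60714$)
$Q{\left(r,b \right)} = - \frac{17}{28} - r$
$\frac{Q{\left(-59,43 \right)}}{O{\left(40 \right)}} = \frac{- \frac{17}{28} - -59}{40^{\frac{3}{2}}} = \frac{- \frac{17}{28} + 59}{80 \sqrt{10}} = \frac{1635 \frac{\sqrt{10}}{800}}{28} = \frac{327 \sqrt{10}}{4480}$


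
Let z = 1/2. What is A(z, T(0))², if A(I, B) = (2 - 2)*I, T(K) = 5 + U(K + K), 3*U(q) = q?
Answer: 0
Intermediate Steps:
U(q) = q/3
T(K) = 5 + 2*K/3 (T(K) = 5 + (K + K)/3 = 5 + (2*K)/3 = 5 + 2*K/3)
z = ½ ≈ 0.50000
A(I, B) = 0 (A(I, B) = 0*I = 0)
A(z, T(0))² = 0² = 0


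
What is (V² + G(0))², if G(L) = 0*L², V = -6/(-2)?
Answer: 81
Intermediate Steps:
V = 3 (V = -6*(-½) = 3)
G(L) = 0
(V² + G(0))² = (3² + 0)² = (9 + 0)² = 9² = 81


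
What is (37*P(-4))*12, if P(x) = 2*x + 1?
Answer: -3108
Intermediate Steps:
P(x) = 1 + 2*x
(37*P(-4))*12 = (37*(1 + 2*(-4)))*12 = (37*(1 - 8))*12 = (37*(-7))*12 = -259*12 = -3108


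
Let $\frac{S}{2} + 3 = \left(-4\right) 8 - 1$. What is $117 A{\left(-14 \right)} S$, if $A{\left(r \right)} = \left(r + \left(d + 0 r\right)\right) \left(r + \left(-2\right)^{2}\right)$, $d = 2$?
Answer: $-1010880$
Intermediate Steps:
$S = -72$ ($S = -6 + 2 \left(\left(-4\right) 8 - 1\right) = -6 + 2 \left(-32 - 1\right) = -6 + 2 \left(-33\right) = -6 - 66 = -72$)
$A{\left(r \right)} = \left(2 + r\right) \left(4 + r\right)$ ($A{\left(r \right)} = \left(r + \left(2 + 0 r\right)\right) \left(r + \left(-2\right)^{2}\right) = \left(r + \left(2 + 0\right)\right) \left(r + 4\right) = \left(r + 2\right) \left(4 + r\right) = \left(2 + r\right) \left(4 + r\right)$)
$117 A{\left(-14 \right)} S = 117 \left(8 + \left(-14\right)^{2} + 6 \left(-14\right)\right) \left(-72\right) = 117 \left(8 + 196 - 84\right) \left(-72\right) = 117 \cdot 120 \left(-72\right) = 14040 \left(-72\right) = -1010880$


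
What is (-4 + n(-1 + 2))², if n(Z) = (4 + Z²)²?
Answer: 441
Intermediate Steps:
(-4 + n(-1 + 2))² = (-4 + (4 + (-1 + 2)²)²)² = (-4 + (4 + 1²)²)² = (-4 + (4 + 1)²)² = (-4 + 5²)² = (-4 + 25)² = 21² = 441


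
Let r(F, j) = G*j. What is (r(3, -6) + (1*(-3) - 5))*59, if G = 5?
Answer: -2242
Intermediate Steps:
r(F, j) = 5*j
(r(3, -6) + (1*(-3) - 5))*59 = (5*(-6) + (1*(-3) - 5))*59 = (-30 + (-3 - 5))*59 = (-30 - 8)*59 = -38*59 = -2242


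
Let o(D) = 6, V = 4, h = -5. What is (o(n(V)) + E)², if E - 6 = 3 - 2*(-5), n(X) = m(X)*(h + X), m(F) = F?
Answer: 625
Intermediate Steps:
n(X) = X*(-5 + X)
E = 19 (E = 6 + (3 - 2*(-5)) = 6 + (3 + 10) = 6 + 13 = 19)
(o(n(V)) + E)² = (6 + 19)² = 25² = 625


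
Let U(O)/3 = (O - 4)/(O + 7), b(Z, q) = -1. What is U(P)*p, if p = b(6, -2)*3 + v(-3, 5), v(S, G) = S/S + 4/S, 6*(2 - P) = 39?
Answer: 34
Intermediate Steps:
P = -9/2 (P = 2 - 1/6*39 = 2 - 13/2 = -9/2 ≈ -4.5000)
U(O) = 3*(-4 + O)/(7 + O) (U(O) = 3*((O - 4)/(O + 7)) = 3*((-4 + O)/(7 + O)) = 3*(-4 + O)/(7 + O))
v(S, G) = 1 + 4/S
p = -10/3 (p = -1*3 + (4 - 3)/(-3) = -3 - 1/3*1 = -3 - 1/3 = -10/3 ≈ -3.3333)
U(P)*p = (3*(-4 - 9/2)/(7 - 9/2))*(-10/3) = (3*(-17/2)/(5/2))*(-10/3) = (3*(2/5)*(-17/2))*(-10/3) = -51/5*(-10/3) = 34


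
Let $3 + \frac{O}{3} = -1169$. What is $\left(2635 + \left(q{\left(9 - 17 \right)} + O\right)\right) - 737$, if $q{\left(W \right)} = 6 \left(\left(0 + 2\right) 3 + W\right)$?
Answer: $-1630$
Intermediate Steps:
$O = -3516$ ($O = -9 + 3 \left(-1169\right) = -9 - 3507 = -3516$)
$q{\left(W \right)} = 36 + 6 W$ ($q{\left(W \right)} = 6 \left(2 \cdot 3 + W\right) = 6 \left(6 + W\right) = 36 + 6 W$)
$\left(2635 + \left(q{\left(9 - 17 \right)} + O\right)\right) - 737 = \left(2635 - \left(3480 - 6 \left(9 - 17\right)\right)\right) - 737 = \left(2635 + \left(\left(36 + 6 \left(-8\right)\right) - 3516\right)\right) - 737 = \left(2635 + \left(\left(36 - 48\right) - 3516\right)\right) - 737 = \left(2635 - 3528\right) - 737 = -893 - 737 = -1630$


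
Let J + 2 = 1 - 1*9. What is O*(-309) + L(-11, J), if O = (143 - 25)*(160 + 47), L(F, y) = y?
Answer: -7547644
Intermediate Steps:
J = -10 (J = -2 + (1 - 1*9) = -2 + (1 - 9) = -2 - 8 = -10)
O = 24426 (O = 118*207 = 24426)
O*(-309) + L(-11, J) = 24426*(-309) - 10 = -7547634 - 10 = -7547644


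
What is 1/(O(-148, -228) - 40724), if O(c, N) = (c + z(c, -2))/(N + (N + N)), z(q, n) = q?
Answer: -171/6963730 ≈ -2.4556e-5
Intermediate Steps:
O(c, N) = 2*c/(3*N) (O(c, N) = (c + c)/(N + (N + N)) = (2*c)/(N + 2*N) = (2*c)/((3*N)) = (2*c)*(1/(3*N)) = 2*c/(3*N))
1/(O(-148, -228) - 40724) = 1/((⅔)*(-148)/(-228) - 40724) = 1/((⅔)*(-148)*(-1/228) - 40724) = 1/(74/171 - 40724) = 1/(-6963730/171) = -171/6963730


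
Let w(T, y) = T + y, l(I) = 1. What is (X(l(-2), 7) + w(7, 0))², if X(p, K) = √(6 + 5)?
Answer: (7 + √11)² ≈ 106.43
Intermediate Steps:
X(p, K) = √11
(X(l(-2), 7) + w(7, 0))² = (√11 + (7 + 0))² = (√11 + 7)² = (7 + √11)²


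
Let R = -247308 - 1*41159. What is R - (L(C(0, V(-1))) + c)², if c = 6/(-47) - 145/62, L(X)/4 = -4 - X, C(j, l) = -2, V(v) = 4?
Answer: -2450417718933/8491396 ≈ -2.8858e+5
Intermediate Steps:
R = -288467 (R = -247308 - 41159 = -288467)
L(X) = -16 - 4*X (L(X) = 4*(-4 - X) = -16 - 4*X)
c = -7187/2914 (c = 6*(-1/47) - 145*1/62 = -6/47 - 145/62 = -7187/2914 ≈ -2.4664)
R - (L(C(0, V(-1))) + c)² = -288467 - ((-16 - 4*(-2)) - 7187/2914)² = -288467 - ((-16 + 8) - 7187/2914)² = -288467 - (-8 - 7187/2914)² = -288467 - (-30499/2914)² = -288467 - 1*930189001/8491396 = -288467 - 930189001/8491396 = -2450417718933/8491396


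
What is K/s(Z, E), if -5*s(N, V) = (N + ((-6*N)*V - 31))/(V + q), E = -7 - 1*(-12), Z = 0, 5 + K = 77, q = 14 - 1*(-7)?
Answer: 9360/31 ≈ 301.94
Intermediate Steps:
q = 21 (q = 14 + 7 = 21)
K = 72 (K = -5 + 77 = 72)
E = 5 (E = -7 + 12 = 5)
s(N, V) = -(-31 + N - 6*N*V)/(5*(21 + V)) (s(N, V) = -(N + ((-6*N)*V - 31))/(5*(V + 21)) = -(N + (-6*N*V - 31))/(5*(21 + V)) = -(N + (-31 - 6*N*V))/(5*(21 + V)) = -(-31 + N - 6*N*V)/(5*(21 + V)))
K/s(Z, E) = 72/(((31 - 1*0 + 6*0*5)/(5*(21 + 5)))) = 72/(((⅕)*(31 + 0 + 0)/26)) = 72/(((⅕)*(1/26)*31)) = 72/(31/130) = 72*(130/31) = 9360/31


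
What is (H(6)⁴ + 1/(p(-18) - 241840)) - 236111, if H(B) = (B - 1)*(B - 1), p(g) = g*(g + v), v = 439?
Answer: 38538572851/249418 ≈ 1.5451e+5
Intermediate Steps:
p(g) = g*(439 + g) (p(g) = g*(g + 439) = g*(439 + g))
H(B) = (-1 + B)² (H(B) = (-1 + B)*(-1 + B) = (-1 + B)²)
(H(6)⁴ + 1/(p(-18) - 241840)) - 236111 = (((-1 + 6)²)⁴ + 1/(-18*(439 - 18) - 241840)) - 236111 = ((5²)⁴ + 1/(-18*421 - 241840)) - 236111 = (25⁴ + 1/(-7578 - 241840)) - 236111 = (390625 + 1/(-249418)) - 236111 = (390625 - 1/249418) - 236111 = 97428906249/249418 - 236111 = 38538572851/249418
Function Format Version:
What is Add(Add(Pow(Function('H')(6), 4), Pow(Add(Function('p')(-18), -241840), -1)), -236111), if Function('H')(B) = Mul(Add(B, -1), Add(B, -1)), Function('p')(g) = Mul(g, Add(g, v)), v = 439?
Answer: Rational(38538572851, 249418) ≈ 1.5451e+5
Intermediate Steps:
Function('p')(g) = Mul(g, Add(439, g)) (Function('p')(g) = Mul(g, Add(g, 439)) = Mul(g, Add(439, g)))
Function('H')(B) = Pow(Add(-1, B), 2) (Function('H')(B) = Mul(Add(-1, B), Add(-1, B)) = Pow(Add(-1, B), 2))
Add(Add(Pow(Function('H')(6), 4), Pow(Add(Function('p')(-18), -241840), -1)), -236111) = Add(Add(Pow(Pow(Add(-1, 6), 2), 4), Pow(Add(Mul(-18, Add(439, -18)), -241840), -1)), -236111) = Add(Add(Pow(Pow(5, 2), 4), Pow(Add(Mul(-18, 421), -241840), -1)), -236111) = Add(Add(Pow(25, 4), Pow(Add(-7578, -241840), -1)), -236111) = Add(Add(390625, Pow(-249418, -1)), -236111) = Add(Add(390625, Rational(-1, 249418)), -236111) = Add(Rational(97428906249, 249418), -236111) = Rational(38538572851, 249418)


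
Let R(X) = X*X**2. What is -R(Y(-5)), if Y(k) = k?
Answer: 125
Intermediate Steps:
R(X) = X**3
-R(Y(-5)) = -1*(-5)**3 = -1*(-125) = 125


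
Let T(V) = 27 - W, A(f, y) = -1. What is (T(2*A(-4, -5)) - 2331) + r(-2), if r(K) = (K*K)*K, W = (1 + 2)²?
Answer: -2321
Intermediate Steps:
W = 9 (W = 3² = 9)
r(K) = K³ (r(K) = K²*K = K³)
T(V) = 18 (T(V) = 27 - 1*9 = 27 - 9 = 18)
(T(2*A(-4, -5)) - 2331) + r(-2) = (18 - 2331) + (-2)³ = -2313 - 8 = -2321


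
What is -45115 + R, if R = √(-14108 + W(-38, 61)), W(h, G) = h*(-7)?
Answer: -45115 + 3*I*√1538 ≈ -45115.0 + 117.65*I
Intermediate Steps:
W(h, G) = -7*h
R = 3*I*√1538 (R = √(-14108 - 7*(-38)) = √(-14108 + 266) = √(-13842) = 3*I*√1538 ≈ 117.65*I)
-45115 + R = -45115 + 3*I*√1538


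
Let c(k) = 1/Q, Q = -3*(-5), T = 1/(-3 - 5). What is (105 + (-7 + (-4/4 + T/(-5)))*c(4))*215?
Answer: 2695283/120 ≈ 22461.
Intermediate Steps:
T = -1/8 (T = 1/(-8) = -1/8 ≈ -0.12500)
Q = 15
c(k) = 1/15
(105 + (-7 + (-4/4 + T/(-5)))*c(4))*215 = (105 + (-7 + (-4/4 - 1/8/(-5)))*(1/15))*215 = (105 + (-7 + (-4*1/4 - 1/8*(-1/5)))*(1/15))*215 = (105 + (-7 + (-1 + 1/40))*(1/15))*215 = (105 + (-7 - 39/40)*(1/15))*215 = (105 - 319/40*1/15)*215 = (105 - 319/600)*215 = (62681/600)*215 = 2695283/120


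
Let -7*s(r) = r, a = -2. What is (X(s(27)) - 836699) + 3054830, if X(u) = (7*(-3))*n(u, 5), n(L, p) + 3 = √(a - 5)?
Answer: 2218194 - 21*I*√7 ≈ 2.2182e+6 - 55.561*I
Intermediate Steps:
s(r) = -r/7
n(L, p) = -3 + I*√7 (n(L, p) = -3 + √(-2 - 5) = -3 + √(-7) = -3 + I*√7)
X(u) = 63 - 21*I*√7 (X(u) = (7*(-3))*(-3 + I*√7) = -21*(-3 + I*√7) = 63 - 21*I*√7)
(X(s(27)) - 836699) + 3054830 = ((63 - 21*I*√7) - 836699) + 3054830 = (-836636 - 21*I*√7) + 3054830 = 2218194 - 21*I*√7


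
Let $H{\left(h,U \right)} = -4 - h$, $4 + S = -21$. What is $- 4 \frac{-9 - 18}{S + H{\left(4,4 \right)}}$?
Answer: $- \frac{36}{11} \approx -3.2727$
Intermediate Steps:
$S = -25$ ($S = -4 - 21 = -25$)
$- 4 \frac{-9 - 18}{S + H{\left(4,4 \right)}} = - 4 \frac{-9 - 18}{-25 - 8} = - 4 \left(- \frac{27}{-25 - 8}\right) = - 4 \left(- \frac{27}{-33}\right) = - 4 \left(\left(-27\right) \left(- \frac{1}{33}\right)\right) = \left(-4\right) \frac{9}{11} = - \frac{36}{11}$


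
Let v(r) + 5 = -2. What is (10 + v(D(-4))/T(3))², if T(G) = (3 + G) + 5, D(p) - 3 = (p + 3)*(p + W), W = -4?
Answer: 10609/121 ≈ 87.678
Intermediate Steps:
D(p) = 3 + (-4 + p)*(3 + p) (D(p) = 3 + (p + 3)*(p - 4) = 3 + (3 + p)*(-4 + p) = 3 + (-4 + p)*(3 + p))
v(r) = -7 (v(r) = -5 - 2 = -7)
T(G) = 8 + G
(10 + v(D(-4))/T(3))² = (10 - 7/(8 + 3))² = (10 - 7/11)² = (103/11)² = 10609/121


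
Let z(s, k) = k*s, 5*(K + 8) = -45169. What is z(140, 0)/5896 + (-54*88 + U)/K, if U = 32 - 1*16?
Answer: 23680/45209 ≈ 0.52379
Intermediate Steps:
U = 16 (U = 32 - 16 = 16)
K = -45209/5 (K = -8 + (1/5)*(-45169) = -8 - 45169/5 = -45209/5 ≈ -9041.8)
z(140, 0)/5896 + (-54*88 + U)/K = (0*140)/5896 + (-54*88 + 16)/(-45209/5) = 0*(1/5896) + (-4752 + 16)*(-5/45209) = 0 - 4736*(-5/45209) = 0 + 23680/45209 = 23680/45209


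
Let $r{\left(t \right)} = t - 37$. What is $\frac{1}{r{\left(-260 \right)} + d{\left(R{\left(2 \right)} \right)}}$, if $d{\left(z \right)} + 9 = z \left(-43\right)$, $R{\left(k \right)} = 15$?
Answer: $- \frac{1}{951} \approx -0.0010515$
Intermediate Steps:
$r{\left(t \right)} = -37 + t$ ($r{\left(t \right)} = t - 37 = -37 + t$)
$d{\left(z \right)} = -9 - 43 z$ ($d{\left(z \right)} = -9 + z \left(-43\right) = -9 - 43 z$)
$\frac{1}{r{\left(-260 \right)} + d{\left(R{\left(2 \right)} \right)}} = \frac{1}{\left(-37 - 260\right) - 654} = \frac{1}{-297 - 654} = \frac{1}{-951} = - \frac{1}{951}$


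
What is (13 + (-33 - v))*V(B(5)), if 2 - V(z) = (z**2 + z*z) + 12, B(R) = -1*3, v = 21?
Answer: 1148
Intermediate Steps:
B(R) = -3
V(z) = -10 - 2*z**2 (V(z) = 2 - ((z**2 + z*z) + 12) = 2 - ((z**2 + z**2) + 12) = 2 - (2*z**2 + 12) = 2 - (12 + 2*z**2) = 2 + (-12 - 2*z**2) = -10 - 2*z**2)
(13 + (-33 - v))*V(B(5)) = (13 + (-33 - 1*21))*(-10 - 2*(-3)**2) = (13 + (-33 - 21))*(-10 - 2*9) = (13 - 54)*(-10 - 18) = -41*(-28) = 1148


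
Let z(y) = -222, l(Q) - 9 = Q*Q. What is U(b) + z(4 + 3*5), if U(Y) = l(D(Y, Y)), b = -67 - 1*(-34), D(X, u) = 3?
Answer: -204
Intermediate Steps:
b = -33 (b = -67 + 34 = -33)
l(Q) = 9 + Q² (l(Q) = 9 + Q*Q = 9 + Q²)
U(Y) = 18 (U(Y) = 9 + 3² = 9 + 9 = 18)
U(b) + z(4 + 3*5) = 18 - 222 = -204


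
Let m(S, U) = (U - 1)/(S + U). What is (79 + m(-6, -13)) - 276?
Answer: -3729/19 ≈ -196.26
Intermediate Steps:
m(S, U) = (-1 + U)/(S + U)
(79 + m(-6, -13)) - 276 = (79 + (-1 - 13)/(-6 - 13)) - 276 = (79 - 14/(-19)) - 276 = (79 - 1/19*(-14)) - 276 = (79 + 14/19) - 276 = 1515/19 - 276 = -3729/19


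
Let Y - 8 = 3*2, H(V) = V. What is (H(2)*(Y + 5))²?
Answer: 1444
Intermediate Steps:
Y = 14 (Y = 8 + 3*2 = 8 + 6 = 14)
(H(2)*(Y + 5))² = (2*(14 + 5))² = (2*19)² = 38² = 1444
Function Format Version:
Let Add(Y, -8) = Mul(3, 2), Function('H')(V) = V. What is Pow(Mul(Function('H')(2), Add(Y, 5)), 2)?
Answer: 1444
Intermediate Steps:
Y = 14 (Y = Add(8, Mul(3, 2)) = Add(8, 6) = 14)
Pow(Mul(Function('H')(2), Add(Y, 5)), 2) = Pow(Mul(2, Add(14, 5)), 2) = Pow(Mul(2, 19), 2) = Pow(38, 2) = 1444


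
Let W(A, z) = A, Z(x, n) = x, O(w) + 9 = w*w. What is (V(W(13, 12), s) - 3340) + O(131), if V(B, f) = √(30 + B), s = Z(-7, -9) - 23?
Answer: 13812 + √43 ≈ 13819.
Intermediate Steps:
O(w) = -9 + w² (O(w) = -9 + w*w = -9 + w²)
s = -30 (s = -7 - 23 = -30)
(V(W(13, 12), s) - 3340) + O(131) = (√(30 + 13) - 3340) + (-9 + 131²) = (√43 - 3340) + (-9 + 17161) = (-3340 + √43) + 17152 = 13812 + √43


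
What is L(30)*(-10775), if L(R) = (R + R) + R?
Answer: -969750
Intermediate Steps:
L(R) = 3*R (L(R) = 2*R + R = 3*R)
L(30)*(-10775) = (3*30)*(-10775) = 90*(-10775) = -969750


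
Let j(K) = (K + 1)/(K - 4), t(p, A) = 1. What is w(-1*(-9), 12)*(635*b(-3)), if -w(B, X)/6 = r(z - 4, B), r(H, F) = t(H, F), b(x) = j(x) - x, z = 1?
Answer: -87630/7 ≈ -12519.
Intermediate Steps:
j(K) = (1 + K)/(-4 + K)
b(x) = -x + (1 + x)/(-4 + x) (b(x) = (1 + x)/(-4 + x) - x = -x + (1 + x)/(-4 + x))
r(H, F) = 1
w(B, X) = -6 (w(B, X) = -6*1 = -6)
w(-1*(-9), 12)*(635*b(-3)) = -3810*(1 - 3 - 1*(-3)*(-4 - 3))/(-4 - 3) = -3810*(1 - 3 - 1*(-3)*(-7))/(-7) = -3810*(-(1 - 3 - 21)/7) = -3810*(-1/7*(-23)) = -3810*23/7 = -6*14605/7 = -87630/7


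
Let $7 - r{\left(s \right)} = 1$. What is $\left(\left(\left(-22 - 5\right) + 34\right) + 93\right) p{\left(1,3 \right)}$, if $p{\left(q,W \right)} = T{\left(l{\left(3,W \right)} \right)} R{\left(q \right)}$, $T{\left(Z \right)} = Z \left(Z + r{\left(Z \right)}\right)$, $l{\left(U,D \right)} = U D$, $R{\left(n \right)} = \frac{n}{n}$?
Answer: $13500$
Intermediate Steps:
$r{\left(s \right)} = 6$ ($r{\left(s \right)} = 7 - 1 = 6$)
$R{\left(n \right)} = 1$
$l{\left(U,D \right)} = D U$
$T{\left(Z \right)} = Z \left(6 + Z\right)$ ($T{\left(Z \right)} = Z \left(Z + 6\right) = Z \left(6 + Z\right)$)
$p{\left(q,W \right)} = 3 W \left(6 + 3 W\right)$ ($p{\left(q,W \right)} = W 3 \left(6 + W 3\right) 1 = 3 W \left(6 + 3 W\right) 1 = 3 W \left(6 + 3 W\right)$)
$\left(\left(\left(-22 - 5\right) + 34\right) + 93\right) p{\left(1,3 \right)} = \left(\left(\left(-22 - 5\right) + 34\right) + 93\right) 9 \cdot 3 \left(2 + 3\right) = \left(\left(\left(-22 - 5\right) + 34\right) + 93\right) 9 \cdot 3 \cdot 5 = \left(\left(-27 + 34\right) + 93\right) 135 = \left(7 + 93\right) 135 = 100 \cdot 135 = 13500$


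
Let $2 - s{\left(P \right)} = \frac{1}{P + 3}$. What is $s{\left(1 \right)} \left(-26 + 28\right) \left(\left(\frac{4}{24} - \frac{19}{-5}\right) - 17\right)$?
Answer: $- \frac{2737}{60} \approx -45.617$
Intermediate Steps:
$s{\left(P \right)} = 2 - \frac{1}{3 + P}$ ($s{\left(P \right)} = 2 - \frac{1}{P + 3} = 2 - \frac{1}{3 + P}$)
$s{\left(1 \right)} \left(-26 + 28\right) \left(\left(\frac{4}{24} - \frac{19}{-5}\right) - 17\right) = \frac{5 + 2 \cdot 1}{3 + 1} \left(-26 + 28\right) \left(\left(\frac{4}{24} - \frac{19}{-5}\right) - 17\right) = \frac{5 + 2}{4} \cdot 2 \left(\left(4 \cdot \frac{1}{24} - - \frac{19}{5}\right) - 17\right) = \frac{1}{4} \cdot 7 \cdot 2 \left(\left(\frac{1}{6} + \frac{19}{5}\right) - 17\right) = \frac{7 \cdot 2 \left(\frac{119}{30} - 17\right)}{4} = \frac{7 \cdot 2 \left(- \frac{391}{30}\right)}{4} = \frac{7}{4} \left(- \frac{391}{15}\right) = - \frac{2737}{60}$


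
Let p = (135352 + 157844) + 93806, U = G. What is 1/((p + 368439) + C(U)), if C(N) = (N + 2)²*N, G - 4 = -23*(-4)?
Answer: 1/1677425 ≈ 5.9615e-7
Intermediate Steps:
G = 96 (G = 4 - 23*(-4) = 4 + 92 = 96)
U = 96
C(N) = N*(2 + N)² (C(N) = (2 + N)²*N = N*(2 + N)²)
p = 387002 (p = 293196 + 93806 = 387002)
1/((p + 368439) + C(U)) = 1/((387002 + 368439) + 96*(2 + 96)²) = 1/(755441 + 96*98²) = 1/(755441 + 96*9604) = 1/(755441 + 921984) = 1/1677425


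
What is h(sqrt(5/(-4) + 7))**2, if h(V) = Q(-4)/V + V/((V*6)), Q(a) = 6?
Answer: (72 + sqrt(23))**2/828 ≈ 7.1227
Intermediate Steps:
h(V) = 1/6 + 6/V (h(V) = 6/V + V/((V*6)) = 6/V + V/((6*V)) = 6/V + V*(1/(6*V)) = 6/V + 1/6 = 1/6 + 6/V)
h(sqrt(5/(-4) + 7))**2 = ((36 + sqrt(5/(-4) + 7))/(6*(sqrt(5/(-4) + 7))))**2 = ((36 + sqrt(5*(-1/4) + 7))/(6*(sqrt(5*(-1/4) + 7))))**2 = ((36 + sqrt(-5/4 + 7))/(6*(sqrt(-5/4 + 7))))**2 = ((36 + sqrt(23/4))/(6*(sqrt(23/4))))**2 = ((36 + sqrt(23)/2)/(6*((sqrt(23)/2))))**2 = ((2*sqrt(23)/23)*(36 + sqrt(23)/2)/6)**2 = (sqrt(23)*(36 + sqrt(23)/2)/69)**2 = (36 + sqrt(23)/2)**2/207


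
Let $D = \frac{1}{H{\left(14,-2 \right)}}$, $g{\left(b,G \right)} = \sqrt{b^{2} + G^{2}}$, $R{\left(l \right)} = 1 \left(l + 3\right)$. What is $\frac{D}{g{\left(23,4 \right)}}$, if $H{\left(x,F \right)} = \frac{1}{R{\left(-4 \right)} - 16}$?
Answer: $- \frac{17 \sqrt{545}}{545} \approx -0.7282$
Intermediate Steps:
$R{\left(l \right)} = 3 + l$ ($R{\left(l \right)} = 1 \left(3 + l\right) = 3 + l$)
$H{\left(x,F \right)} = - \frac{1}{17}$ ($H{\left(x,F \right)} = \frac{1}{\left(3 - 4\right) - 16} = \frac{1}{-1 - 16} = \frac{1}{-17} = - \frac{1}{17}$)
$g{\left(b,G \right)} = \sqrt{G^{2} + b^{2}}$
$D = -17$ ($D = \frac{1}{- \frac{1}{17}} = -17$)
$\frac{D}{g{\left(23,4 \right)}} = - \frac{17}{\sqrt{4^{2} + 23^{2}}} = - \frac{17}{\sqrt{16 + 529}} = - \frac{17}{\sqrt{545}} = - 17 \frac{\sqrt{545}}{545} = - \frac{17 \sqrt{545}}{545}$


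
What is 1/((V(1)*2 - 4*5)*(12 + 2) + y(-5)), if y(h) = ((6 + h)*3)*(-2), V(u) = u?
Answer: -1/258 ≈ -0.0038760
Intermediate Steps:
y(h) = -36 - 6*h (y(h) = (18 + 3*h)*(-2) = -36 - 6*h)
1/((V(1)*2 - 4*5)*(12 + 2) + y(-5)) = 1/((1*2 - 4*5)*(12 + 2) + (-36 - 6*(-5))) = 1/((2 - 20)*14 + (-36 + 30)) = 1/(-18*14 - 6) = 1/(-252 - 6) = 1/(-258) = -1/258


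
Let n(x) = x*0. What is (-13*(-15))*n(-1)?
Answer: 0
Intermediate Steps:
n(x) = 0
(-13*(-15))*n(-1) = -13*(-15)*0 = 195*0 = 0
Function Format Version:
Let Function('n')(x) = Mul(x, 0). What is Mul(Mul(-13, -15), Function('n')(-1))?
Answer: 0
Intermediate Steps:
Function('n')(x) = 0
Mul(Mul(-13, -15), Function('n')(-1)) = Mul(Mul(-13, -15), 0) = Mul(195, 0) = 0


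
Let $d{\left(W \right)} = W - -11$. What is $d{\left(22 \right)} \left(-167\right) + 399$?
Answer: $-5112$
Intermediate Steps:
$d{\left(W \right)} = 11 + W$ ($d{\left(W \right)} = W + 11 = 11 + W$)
$d{\left(22 \right)} \left(-167\right) + 399 = \left(11 + 22\right) \left(-167\right) + 399 = 33 \left(-167\right) + 399 = -5511 + 399 = -5112$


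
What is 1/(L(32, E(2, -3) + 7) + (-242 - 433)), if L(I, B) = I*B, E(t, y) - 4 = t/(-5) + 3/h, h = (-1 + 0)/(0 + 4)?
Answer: -5/3599 ≈ -0.0013893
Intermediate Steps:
h = -¼ (h = -1/4 = -1*¼ = -¼ ≈ -0.25000)
E(t, y) = -8 - t/5 (E(t, y) = 4 + (t/(-5) + 3/(-¼)) = 4 + (t*(-⅕) + 3*(-4)) = 4 + (-t/5 - 12) = 4 + (-12 - t/5) = -8 - t/5)
L(I, B) = B*I
1/(L(32, E(2, -3) + 7) + (-242 - 433)) = 1/(((-8 - ⅕*2) + 7)*32 + (-242 - 433)) = 1/(((-8 - ⅖) + 7)*32 - 675) = 1/((-42/5 + 7)*32 - 675) = 1/(-7/5*32 - 675) = 1/(-224/5 - 675) = 1/(-3599/5) = -5/3599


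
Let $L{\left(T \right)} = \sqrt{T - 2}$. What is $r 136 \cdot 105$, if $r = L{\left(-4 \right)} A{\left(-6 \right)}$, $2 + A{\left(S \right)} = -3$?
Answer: $- 71400 i \sqrt{6} \approx - 1.7489 \cdot 10^{5} i$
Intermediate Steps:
$L{\left(T \right)} = \sqrt{-2 + T}$
$A{\left(S \right)} = -5$ ($A{\left(S \right)} = -2 - 3 = -5$)
$r = - 5 i \sqrt{6}$ ($r = \sqrt{-2 - 4} \left(-5\right) = \sqrt{-6} \left(-5\right) = i \sqrt{6} \left(-5\right) = - 5 i \sqrt{6} \approx - 12.247 i$)
$r 136 \cdot 105 = - 5 i \sqrt{6} \cdot 136 \cdot 105 = - 680 i \sqrt{6} \cdot 105 = - 71400 i \sqrt{6}$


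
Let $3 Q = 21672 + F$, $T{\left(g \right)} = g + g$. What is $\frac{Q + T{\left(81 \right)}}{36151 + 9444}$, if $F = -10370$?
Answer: $\frac{11788}{136785} \approx 0.086179$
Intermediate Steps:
$T{\left(g \right)} = 2 g$
$Q = \frac{11302}{3}$ ($Q = \frac{21672 - 10370}{3} = \frac{1}{3} \cdot 11302 = \frac{11302}{3} \approx 3767.3$)
$\frac{Q + T{\left(81 \right)}}{36151 + 9444} = \frac{\frac{11302}{3} + 2 \cdot 81}{36151 + 9444} = \frac{\frac{11302}{3} + 162}{45595} = \frac{11788}{3} \cdot \frac{1}{45595} = \frac{11788}{136785}$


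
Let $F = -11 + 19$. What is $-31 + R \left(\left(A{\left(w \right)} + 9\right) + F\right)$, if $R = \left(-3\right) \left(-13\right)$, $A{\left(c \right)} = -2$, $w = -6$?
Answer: $554$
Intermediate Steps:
$F = 8$
$R = 39$
$-31 + R \left(\left(A{\left(w \right)} + 9\right) + F\right) = -31 + 39 \left(\left(-2 + 9\right) + 8\right) = -31 + 39 \left(7 + 8\right) = -31 + 39 \cdot 15 = -31 + 585 = 554$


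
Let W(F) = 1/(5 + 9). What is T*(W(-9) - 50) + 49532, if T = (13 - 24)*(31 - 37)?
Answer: 323657/7 ≈ 46237.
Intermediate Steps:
W(F) = 1/14
T = 66 (T = -11*(-6) = 66)
T*(W(-9) - 50) + 49532 = 66*(1/14 - 50) + 49532 = 66*(-699/14) + 49532 = -23067/7 + 49532 = 323657/7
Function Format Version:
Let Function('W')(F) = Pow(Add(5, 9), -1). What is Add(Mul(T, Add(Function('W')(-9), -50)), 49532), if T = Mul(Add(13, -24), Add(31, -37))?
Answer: Rational(323657, 7) ≈ 46237.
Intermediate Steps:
Function('W')(F) = Rational(1, 14) (Function('W')(F) = Pow(14, -1) = Rational(1, 14))
T = 66 (T = Mul(-11, -6) = 66)
Add(Mul(T, Add(Function('W')(-9), -50)), 49532) = Add(Mul(66, Add(Rational(1, 14), -50)), 49532) = Add(Mul(66, Rational(-699, 14)), 49532) = Add(Rational(-23067, 7), 49532) = Rational(323657, 7)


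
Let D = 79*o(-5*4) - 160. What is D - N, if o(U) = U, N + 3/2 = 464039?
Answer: -931555/2 ≈ -4.6578e+5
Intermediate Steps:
N = 928075/2 (N = -3/2 + 464039 = 928075/2 ≈ 4.6404e+5)
D = -1740 (D = 79*(-5*4) - 160 = 79*(-20) - 160 = -1580 - 160 = -1740)
D - N = -1740 - 1*928075/2 = -1740 - 928075/2 = -931555/2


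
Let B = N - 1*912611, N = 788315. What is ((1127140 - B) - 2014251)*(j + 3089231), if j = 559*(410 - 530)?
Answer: -2305342115065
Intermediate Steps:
j = -67080 (j = 559*(-120) = -67080)
B = -124296 (B = 788315 - 1*912611 = 788315 - 912611 = -124296)
((1127140 - B) - 2014251)*(j + 3089231) = ((1127140 - 1*(-124296)) - 2014251)*(-67080 + 3089231) = ((1127140 + 124296) - 2014251)*3022151 = (1251436 - 2014251)*3022151 = -762815*3022151 = -2305342115065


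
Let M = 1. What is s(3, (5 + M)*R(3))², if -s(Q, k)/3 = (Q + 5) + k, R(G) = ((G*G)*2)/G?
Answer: 17424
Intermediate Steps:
R(G) = 2*G (R(G) = (G²*2)/G = (2*G²)/G = 2*G)
s(Q, k) = -15 - 3*Q - 3*k (s(Q, k) = -3*((Q + 5) + k) = -3*((5 + Q) + k) = -3*(5 + Q + k) = -15 - 3*Q - 3*k)
s(3, (5 + M)*R(3))² = (-15 - 3*3 - 3*(5 + 1)*2*3)² = (-15 - 9 - 18*6)² = (-15 - 9 - 3*36)² = (-15 - 9 - 108)² = (-132)² = 17424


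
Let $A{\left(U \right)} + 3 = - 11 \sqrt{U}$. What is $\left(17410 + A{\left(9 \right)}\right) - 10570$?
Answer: $6804$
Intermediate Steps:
$A{\left(U \right)} = -3 - 11 \sqrt{U}$
$\left(17410 + A{\left(9 \right)}\right) - 10570 = \left(17410 - \left(3 + 11 \sqrt{9}\right)\right) - 10570 = \left(17410 - 36\right) - 10570 = 17374 - 10570 = 6804$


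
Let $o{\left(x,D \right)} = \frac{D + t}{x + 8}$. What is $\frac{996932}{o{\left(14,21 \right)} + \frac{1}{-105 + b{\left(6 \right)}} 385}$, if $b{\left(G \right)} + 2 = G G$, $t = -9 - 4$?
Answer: $- \frac{778603892}{3951} \approx -1.9707 \cdot 10^{5}$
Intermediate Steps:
$t = -13$
$o{\left(x,D \right)} = \frac{-13 + D}{8 + x}$ ($o{\left(x,D \right)} = \frac{D - 13}{x + 8} = \frac{-13 + D}{8 + x}$)
$b{\left(G \right)} = -2 + G^{2}$ ($b{\left(G \right)} = -2 + G G = -2 + G^{2}$)
$\frac{996932}{o{\left(14,21 \right)} + \frac{1}{-105 + b{\left(6 \right)}} 385} = \frac{996932}{\frac{-13 + 21}{8 + 14} + \frac{1}{-105 - \left(2 - 6^{2}\right)} 385} = \frac{996932}{\frac{1}{22} \cdot 8 + \frac{1}{-105 + \left(-2 + 36\right)} 385} = \frac{996932}{\frac{1}{22} \cdot 8 + \frac{1}{-105 + 34} \cdot 385} = \frac{996932}{\frac{4}{11} + \frac{1}{-71} \cdot 385} = \frac{996932}{\frac{4}{11} - \frac{385}{71}} = \frac{996932}{- \frac{3951}{781}} = 996932 \left(- \frac{781}{3951}\right) = - \frac{778603892}{3951}$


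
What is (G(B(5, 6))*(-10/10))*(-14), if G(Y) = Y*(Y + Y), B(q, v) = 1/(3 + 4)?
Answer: 4/7 ≈ 0.57143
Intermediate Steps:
B(q, v) = 1/7
G(Y) = 2*Y**2 (G(Y) = Y*(2*Y) = 2*Y**2)
(G(B(5, 6))*(-10/10))*(-14) = ((2*(1/7)**2)*(-10/10))*(-14) = ((2*(1/49))*(-10*1/10))*(-14) = ((2/49)*(-1))*(-14) = -2/49*(-14) = 4/7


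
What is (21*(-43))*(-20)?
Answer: 18060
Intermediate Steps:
(21*(-43))*(-20) = -903*(-20) = 18060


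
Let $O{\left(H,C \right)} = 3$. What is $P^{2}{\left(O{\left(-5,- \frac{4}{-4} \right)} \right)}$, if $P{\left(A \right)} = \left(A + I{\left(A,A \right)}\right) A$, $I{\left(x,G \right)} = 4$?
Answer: $441$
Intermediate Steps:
$P{\left(A \right)} = A \left(4 + A\right)$ ($P{\left(A \right)} = \left(A + 4\right) A = \left(4 + A\right) A = A \left(4 + A\right)$)
$P^{2}{\left(O{\left(-5,- \frac{4}{-4} \right)} \right)} = \left(3 \left(4 + 3\right)\right)^{2} = \left(3 \cdot 7\right)^{2} = 21^{2} = 441$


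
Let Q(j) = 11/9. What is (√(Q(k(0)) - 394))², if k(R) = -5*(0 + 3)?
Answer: -3535/9 ≈ -392.78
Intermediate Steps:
k(R) = -15 (k(R) = -5*3 = -15)
Q(j) = 11/9 (Q(j) = 11*(⅑) = 11/9)
(√(Q(k(0)) - 394))² = (√(11/9 - 394))² = (√(-3535/9))² = (I*√3535/3)² = -3535/9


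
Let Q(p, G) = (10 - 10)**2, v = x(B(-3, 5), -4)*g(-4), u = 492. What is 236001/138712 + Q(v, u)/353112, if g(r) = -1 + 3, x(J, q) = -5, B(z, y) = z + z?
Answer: 236001/138712 ≈ 1.7014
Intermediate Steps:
B(z, y) = 2*z
g(r) = 2
v = -10 (v = -5*2 = -10)
Q(p, G) = 0 (Q(p, G) = 0**2 = 0)
236001/138712 + Q(v, u)/353112 = 236001/138712 + 0/353112 = 236001*(1/138712) + 0*(1/353112) = 236001/138712 + 0 = 236001/138712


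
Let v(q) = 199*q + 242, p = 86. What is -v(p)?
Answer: -17356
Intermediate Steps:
v(q) = 242 + 199*q
-v(p) = -(242 + 199*86) = -(242 + 17114) = -1*17356 = -17356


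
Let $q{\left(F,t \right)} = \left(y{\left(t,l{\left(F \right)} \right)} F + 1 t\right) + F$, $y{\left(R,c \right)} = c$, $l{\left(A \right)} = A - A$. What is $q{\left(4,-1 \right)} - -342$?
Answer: $345$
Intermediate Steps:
$l{\left(A \right)} = 0$
$q{\left(F,t \right)} = F + t$ ($q{\left(F,t \right)} = \left(0 F + 1 t\right) + F = \left(0 + t\right) + F = t + F = F + t$)
$q{\left(4,-1 \right)} - -342 = \left(4 - 1\right) - -342 = 3 + 342 = 345$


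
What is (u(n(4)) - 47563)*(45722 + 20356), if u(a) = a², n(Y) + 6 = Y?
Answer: -3142603602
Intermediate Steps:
n(Y) = -6 + Y
(u(n(4)) - 47563)*(45722 + 20356) = ((-6 + 4)² - 47563)*(45722 + 20356) = ((-2)² - 47563)*66078 = (4 - 47563)*66078 = -47559*66078 = -3142603602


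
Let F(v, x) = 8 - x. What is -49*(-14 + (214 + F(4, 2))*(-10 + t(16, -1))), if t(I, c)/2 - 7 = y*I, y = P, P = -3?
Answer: 992446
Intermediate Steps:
y = -3
t(I, c) = 14 - 6*I (t(I, c) = 14 + 2*(-3*I) = 14 - 6*I)
-49*(-14 + (214 + F(4, 2))*(-10 + t(16, -1))) = -49*(-14 + (214 + (8 - 1*2))*(-10 + (14 - 6*16))) = -49*(-14 + (214 + (8 - 2))*(-10 + (14 - 96))) = -49*(-14 + (214 + 6)*(-10 - 82)) = -49*(-14 + 220*(-92)) = -49*(-14 - 20240) = -49*(-20254) = 992446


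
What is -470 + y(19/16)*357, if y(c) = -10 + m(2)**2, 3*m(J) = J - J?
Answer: -4040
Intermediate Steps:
m(J) = 0 (m(J) = (J - J)/3 = (1/3)*0 = 0)
y(c) = -10 (y(c) = -10 + 0**2 = -10 + 0 = -10)
-470 + y(19/16)*357 = -470 - 10*357 = -470 - 3570 = -4040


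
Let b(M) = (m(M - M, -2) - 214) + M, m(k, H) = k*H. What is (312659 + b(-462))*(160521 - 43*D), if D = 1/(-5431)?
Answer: 271983532904902/5431 ≈ 5.0080e+10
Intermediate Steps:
m(k, H) = H*k
D = -1/5431 ≈ -0.00018413
b(M) = -214 + M (b(M) = (-2*(M - M) - 214) + M = (-2*0 - 214) + M = (0 - 214) + M = -214 + M)
(312659 + b(-462))*(160521 - 43*D) = (312659 + (-214 - 462))*(160521 - 43*(-1/5431)) = (312659 - 676)*(160521 + 43/5431) = 311983*(871789594/5431) = 271983532904902/5431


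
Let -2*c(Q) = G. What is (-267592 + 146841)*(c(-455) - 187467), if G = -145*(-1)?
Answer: 45291164329/2 ≈ 2.2646e+10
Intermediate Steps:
G = 145
c(Q) = -145/2 (c(Q) = -½*145 = -145/2)
(-267592 + 146841)*(c(-455) - 187467) = (-267592 + 146841)*(-145/2 - 187467) = -120751*(-375079/2) = 45291164329/2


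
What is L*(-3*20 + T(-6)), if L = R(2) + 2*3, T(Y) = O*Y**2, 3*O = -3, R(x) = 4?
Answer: -960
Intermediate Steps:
O = -1 (O = (1/3)*(-3) = -1)
T(Y) = -Y**2
L = 10 (L = 4 + 2*3 = 4 + 6 = 10)
L*(-3*20 + T(-6)) = 10*(-3*20 - 1*(-6)**2) = 10*(-60 - 1*36) = 10*(-60 - 36) = 10*(-96) = -960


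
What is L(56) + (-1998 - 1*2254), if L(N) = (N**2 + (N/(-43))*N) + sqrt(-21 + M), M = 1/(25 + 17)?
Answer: -51124/43 + I*sqrt(37002)/42 ≈ -1188.9 + 4.58*I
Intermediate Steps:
M = 1/42 ≈ 0.023810
L(N) = 42*N**2/43 + I*sqrt(37002)/42 (L(N) = (N**2 + (N/(-43))*N) + sqrt(-21 + 1/42) = (N**2 + (N*(-1/43))*N) + sqrt(-881/42) = (N**2 + (-N/43)*N) + I*sqrt(37002)/42 = (N**2 - N**2/43) + I*sqrt(37002)/42 = 42*N**2/43 + I*sqrt(37002)/42)
L(56) + (-1998 - 1*2254) = ((42/43)*56**2 + I*sqrt(37002)/42) + (-1998 - 1*2254) = ((42/43)*3136 + I*sqrt(37002)/42) + (-1998 - 2254) = (131712/43 + I*sqrt(37002)/42) - 4252 = -51124/43 + I*sqrt(37002)/42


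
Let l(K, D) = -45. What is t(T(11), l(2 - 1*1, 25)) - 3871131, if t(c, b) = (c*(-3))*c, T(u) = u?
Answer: -3871494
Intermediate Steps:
t(c, b) = -3*c² (t(c, b) = (-3*c)*c = -3*c²)
t(T(11), l(2 - 1*1, 25)) - 3871131 = -3*11² - 3871131 = -3*121 - 3871131 = -363 - 3871131 = -3871494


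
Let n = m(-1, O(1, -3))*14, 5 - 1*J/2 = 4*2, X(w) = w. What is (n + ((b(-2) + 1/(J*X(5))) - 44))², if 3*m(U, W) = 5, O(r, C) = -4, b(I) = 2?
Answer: 34969/100 ≈ 349.69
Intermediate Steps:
m(U, W) = 5/3 (m(U, W) = (⅓)*5 = 5/3)
J = -6 (J = 10 - 8*2 = 10 - 2*8 = 10 - 16 = -6)
n = 70/3 (n = (5/3)*14 = 70/3 ≈ 23.333)
(n + ((b(-2) + 1/(J*X(5))) - 44))² = (70/3 + ((2 + 1/(-6*5)) - 44))² = (70/3 + ((2 + 1/(-30)) - 44))² = (70/3 + ((2 - 1/30) - 44))² = (70/3 + (59/30 - 44))² = (70/3 - 1261/30)² = (-187/10)² = 34969/100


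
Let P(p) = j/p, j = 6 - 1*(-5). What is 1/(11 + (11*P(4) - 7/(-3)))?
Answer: 12/523 ≈ 0.022945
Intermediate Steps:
j = 11 (j = 6 + 5 = 11)
P(p) = 11/p
1/(11 + (11*P(4) - 7/(-3))) = 1/(11 + (11*(11/4) - 7/(-3))) = 1/(11 + (11*(11*(1/4)) - 7*(-1/3))) = 1/(11 + (11*(11/4) + 7/3)) = 1/(11 + (121/4 + 7/3)) = 1/(11 + 391/12) = 1/(523/12) = 12/523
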